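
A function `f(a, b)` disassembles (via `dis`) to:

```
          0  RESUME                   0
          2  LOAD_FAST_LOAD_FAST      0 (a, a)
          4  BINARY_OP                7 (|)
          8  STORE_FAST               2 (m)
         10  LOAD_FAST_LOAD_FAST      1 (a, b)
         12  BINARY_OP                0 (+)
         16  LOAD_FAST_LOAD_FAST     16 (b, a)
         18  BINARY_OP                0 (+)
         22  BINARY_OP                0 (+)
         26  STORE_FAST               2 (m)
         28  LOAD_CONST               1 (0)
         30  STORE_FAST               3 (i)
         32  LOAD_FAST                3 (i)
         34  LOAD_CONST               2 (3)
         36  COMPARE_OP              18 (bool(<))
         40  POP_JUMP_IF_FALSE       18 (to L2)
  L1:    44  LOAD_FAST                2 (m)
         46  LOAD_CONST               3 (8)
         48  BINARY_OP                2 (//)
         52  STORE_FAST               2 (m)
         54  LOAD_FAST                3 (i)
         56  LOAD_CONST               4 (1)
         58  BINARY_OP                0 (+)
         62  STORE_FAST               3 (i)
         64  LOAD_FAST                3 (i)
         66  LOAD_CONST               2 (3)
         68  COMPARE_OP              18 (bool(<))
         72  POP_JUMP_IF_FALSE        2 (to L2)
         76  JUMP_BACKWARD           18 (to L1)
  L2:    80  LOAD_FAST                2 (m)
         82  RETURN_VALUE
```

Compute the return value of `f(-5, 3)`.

LOAD_FAST_LOAD_FAST a,a → push -5,-5. Stack: [-5, -5]
BINARY_OP | → -5 | -5 = -5. Stack: [-5]
STORE_FAST m → m=-5. Stack: []
LOAD_FAST_LOAD_FAST a,b → push -5,3. Stack: [-5, 3]
BINARY_OP + → -5 + 3 = -2. Stack: [-2]
LOAD_FAST_LOAD_FAST b,a → push 3,-5. Stack: [-2, 3, -5]
BINARY_OP + → 3 + -5 = -2. Stack: [-2, -2]
BINARY_OP + → -2 + -2 = -4. Stack: [-4]
STORE_FAST m → m=-4. Stack: []
LOAD_CONST → push 0. Stack: [0]
STORE_FAST i → i=0. Stack: []
LOAD_FAST i → push 0. Stack: [0]
LOAD_CONST → push 3. Stack: [0, 3]
COMPARE_OP bool(<) → 0 vs 3 = True. Stack: [True]
POP_JUMP_IF_FALSE → pop True; no jump. Stack: []
LOAD_FAST m → push -4. Stack: [-4]
LOAD_CONST → push 8. Stack: [-4, 8]
BINARY_OP // → -4 // 8 = -1. Stack: [-1]
STORE_FAST m → m=-1. Stack: []
LOAD_FAST i → push 0. Stack: [0]
LOAD_CONST → push 1. Stack: [0, 1]
BINARY_OP + → 0 + 1 = 1. Stack: [1]
STORE_FAST i → i=1. Stack: []
LOAD_FAST i → push 1. Stack: [1]
LOAD_CONST → push 3. Stack: [1, 3]
COMPARE_OP bool(<) → 1 vs 3 = True. Stack: [True]
POP_JUMP_IF_FALSE → pop True; no jump. Stack: []
LOAD_FAST m → push -1. Stack: [-1]
LOAD_CONST → push 8. Stack: [-1, 8]
BINARY_OP // → -1 // 8 = -1. Stack: [-1]
STORE_FAST m → m=-1. Stack: []
LOAD_FAST i → push 1. Stack: [1]
LOAD_CONST → push 1. Stack: [1, 1]
BINARY_OP + → 1 + 1 = 2. Stack: [2]
STORE_FAST i → i=2. Stack: []
LOAD_FAST i → push 2. Stack: [2]
LOAD_CONST → push 3. Stack: [2, 3]
COMPARE_OP bool(<) → 2 vs 3 = True. Stack: [True]
POP_JUMP_IF_FALSE → pop True; no jump. Stack: []
LOAD_FAST m → push -1. Stack: [-1]
LOAD_CONST → push 8. Stack: [-1, 8]
BINARY_OP // → -1 // 8 = -1. Stack: [-1]
STORE_FAST m → m=-1. Stack: []
LOAD_FAST i → push 2. Stack: [2]
LOAD_CONST → push 1. Stack: [2, 1]
BINARY_OP + → 2 + 1 = 3. Stack: [3]
STORE_FAST i → i=3. Stack: []
LOAD_FAST i → push 3. Stack: [3]
LOAD_CONST → push 3. Stack: [3, 3]
COMPARE_OP bool(<) → 3 vs 3 = False. Stack: [False]
POP_JUMP_IF_FALSE → pop False; jump. Stack: []
LOAD_FAST m → push -1. Stack: [-1]
RETURN_VALUE → return -1.

-1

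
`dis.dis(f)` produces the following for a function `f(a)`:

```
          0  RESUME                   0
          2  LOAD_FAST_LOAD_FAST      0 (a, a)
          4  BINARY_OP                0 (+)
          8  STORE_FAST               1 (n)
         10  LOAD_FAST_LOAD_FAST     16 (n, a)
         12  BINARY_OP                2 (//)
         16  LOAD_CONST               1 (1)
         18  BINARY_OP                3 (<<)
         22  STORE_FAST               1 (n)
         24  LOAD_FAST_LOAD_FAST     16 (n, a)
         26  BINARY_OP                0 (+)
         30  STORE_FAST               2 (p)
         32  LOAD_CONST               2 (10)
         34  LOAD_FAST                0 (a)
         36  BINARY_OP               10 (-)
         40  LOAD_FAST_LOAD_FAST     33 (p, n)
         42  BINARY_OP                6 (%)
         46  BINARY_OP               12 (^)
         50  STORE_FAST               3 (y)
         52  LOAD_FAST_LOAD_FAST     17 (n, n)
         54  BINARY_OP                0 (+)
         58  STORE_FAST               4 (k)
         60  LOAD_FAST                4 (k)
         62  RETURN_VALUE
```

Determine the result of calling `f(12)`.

8

LOAD_FAST_LOAD_FAST a,a → push 12,12. Stack: [12, 12]
BINARY_OP + → 12 + 12 = 24. Stack: [24]
STORE_FAST n → n=24. Stack: []
LOAD_FAST_LOAD_FAST n,a → push 24,12. Stack: [24, 12]
BINARY_OP // → 24 // 12 = 2. Stack: [2]
LOAD_CONST → push 1. Stack: [2, 1]
BINARY_OP << → 2 << 1 = 4. Stack: [4]
STORE_FAST n → n=4. Stack: []
LOAD_FAST_LOAD_FAST n,a → push 4,12. Stack: [4, 12]
BINARY_OP + → 4 + 12 = 16. Stack: [16]
STORE_FAST p → p=16. Stack: []
LOAD_CONST → push 10. Stack: [10]
LOAD_FAST a → push 12. Stack: [10, 12]
BINARY_OP - → 10 - 12 = -2. Stack: [-2]
LOAD_FAST_LOAD_FAST p,n → push 16,4. Stack: [-2, 16, 4]
BINARY_OP % → 16 % 4 = 0. Stack: [-2, 0]
BINARY_OP ^ → -2 ^ 0 = -2. Stack: [-2]
STORE_FAST y → y=-2. Stack: []
LOAD_FAST_LOAD_FAST n,n → push 4,4. Stack: [4, 4]
BINARY_OP + → 4 + 4 = 8. Stack: [8]
STORE_FAST k → k=8. Stack: []
LOAD_FAST k → push 8. Stack: [8]
RETURN_VALUE → return 8.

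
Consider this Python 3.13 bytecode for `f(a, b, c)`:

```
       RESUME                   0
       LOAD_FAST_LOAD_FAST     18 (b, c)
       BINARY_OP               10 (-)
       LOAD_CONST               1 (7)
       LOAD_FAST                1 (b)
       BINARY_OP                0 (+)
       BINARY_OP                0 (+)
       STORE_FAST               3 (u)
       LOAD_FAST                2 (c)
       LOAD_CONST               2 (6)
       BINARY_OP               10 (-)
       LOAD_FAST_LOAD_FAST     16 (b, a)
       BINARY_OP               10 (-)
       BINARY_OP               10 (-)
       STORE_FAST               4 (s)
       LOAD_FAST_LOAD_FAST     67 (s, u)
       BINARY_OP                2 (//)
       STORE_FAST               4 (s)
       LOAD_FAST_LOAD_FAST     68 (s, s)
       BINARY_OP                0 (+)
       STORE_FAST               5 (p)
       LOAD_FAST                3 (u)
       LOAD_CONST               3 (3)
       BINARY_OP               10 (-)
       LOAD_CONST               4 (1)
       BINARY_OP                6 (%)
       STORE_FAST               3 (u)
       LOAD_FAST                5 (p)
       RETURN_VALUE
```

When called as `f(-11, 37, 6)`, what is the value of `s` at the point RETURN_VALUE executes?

LOAD_FAST_LOAD_FAST b,c → push 37,6. Stack: [37, 6]
BINARY_OP - → 37 - 6 = 31. Stack: [31]
LOAD_CONST → push 7. Stack: [31, 7]
LOAD_FAST b → push 37. Stack: [31, 7, 37]
BINARY_OP + → 7 + 37 = 44. Stack: [31, 44]
BINARY_OP + → 31 + 44 = 75. Stack: [75]
STORE_FAST u → u=75. Stack: []
LOAD_FAST c → push 6. Stack: [6]
LOAD_CONST → push 6. Stack: [6, 6]
BINARY_OP - → 6 - 6 = 0. Stack: [0]
LOAD_FAST_LOAD_FAST b,a → push 37,-11. Stack: [0, 37, -11]
BINARY_OP - → 37 - -11 = 48. Stack: [0, 48]
BINARY_OP - → 0 - 48 = -48. Stack: [-48]
STORE_FAST s → s=-48. Stack: []
LOAD_FAST_LOAD_FAST s,u → push -48,75. Stack: [-48, 75]
BINARY_OP // → -48 // 75 = -1. Stack: [-1]
STORE_FAST s → s=-1. Stack: []
LOAD_FAST_LOAD_FAST s,s → push -1,-1. Stack: [-1, -1]
BINARY_OP + → -1 + -1 = -2. Stack: [-2]
STORE_FAST p → p=-2. Stack: []
LOAD_FAST u → push 75. Stack: [75]
LOAD_CONST → push 3. Stack: [75, 3]
BINARY_OP - → 75 - 3 = 72. Stack: [72]
LOAD_CONST → push 1. Stack: [72, 1]
BINARY_OP % → 72 % 1 = 0. Stack: [0]
STORE_FAST u → u=0. Stack: []
LOAD_FAST p → push -2. Stack: [-2]
RETURN_VALUE → return -2.

-1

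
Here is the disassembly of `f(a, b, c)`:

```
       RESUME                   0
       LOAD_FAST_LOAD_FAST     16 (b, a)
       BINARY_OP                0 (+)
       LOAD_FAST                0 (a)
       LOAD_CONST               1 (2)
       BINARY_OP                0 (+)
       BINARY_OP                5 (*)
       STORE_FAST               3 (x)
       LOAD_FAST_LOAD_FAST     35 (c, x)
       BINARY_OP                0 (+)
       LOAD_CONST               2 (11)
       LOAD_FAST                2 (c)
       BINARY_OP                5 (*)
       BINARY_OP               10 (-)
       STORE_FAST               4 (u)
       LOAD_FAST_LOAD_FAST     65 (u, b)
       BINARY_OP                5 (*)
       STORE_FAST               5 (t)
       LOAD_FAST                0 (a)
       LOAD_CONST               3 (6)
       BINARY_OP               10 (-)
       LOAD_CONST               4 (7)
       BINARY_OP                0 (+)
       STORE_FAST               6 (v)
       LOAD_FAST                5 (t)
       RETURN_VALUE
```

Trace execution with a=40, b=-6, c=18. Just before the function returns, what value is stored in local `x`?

1428

LOAD_FAST_LOAD_FAST b,a → push -6,40. Stack: [-6, 40]
BINARY_OP + → -6 + 40 = 34. Stack: [34]
LOAD_FAST a → push 40. Stack: [34, 40]
LOAD_CONST → push 2. Stack: [34, 40, 2]
BINARY_OP + → 40 + 2 = 42. Stack: [34, 42]
BINARY_OP * → 34 * 42 = 1428. Stack: [1428]
STORE_FAST x → x=1428. Stack: []
LOAD_FAST_LOAD_FAST c,x → push 18,1428. Stack: [18, 1428]
BINARY_OP + → 18 + 1428 = 1446. Stack: [1446]
LOAD_CONST → push 11. Stack: [1446, 11]
LOAD_FAST c → push 18. Stack: [1446, 11, 18]
BINARY_OP * → 11 * 18 = 198. Stack: [1446, 198]
BINARY_OP - → 1446 - 198 = 1248. Stack: [1248]
STORE_FAST u → u=1248. Stack: []
LOAD_FAST_LOAD_FAST u,b → push 1248,-6. Stack: [1248, -6]
BINARY_OP * → 1248 * -6 = -7488. Stack: [-7488]
STORE_FAST t → t=-7488. Stack: []
LOAD_FAST a → push 40. Stack: [40]
LOAD_CONST → push 6. Stack: [40, 6]
BINARY_OP - → 40 - 6 = 34. Stack: [34]
LOAD_CONST → push 7. Stack: [34, 7]
BINARY_OP + → 34 + 7 = 41. Stack: [41]
STORE_FAST v → v=41. Stack: []
LOAD_FAST t → push -7488. Stack: [-7488]
RETURN_VALUE → return -7488.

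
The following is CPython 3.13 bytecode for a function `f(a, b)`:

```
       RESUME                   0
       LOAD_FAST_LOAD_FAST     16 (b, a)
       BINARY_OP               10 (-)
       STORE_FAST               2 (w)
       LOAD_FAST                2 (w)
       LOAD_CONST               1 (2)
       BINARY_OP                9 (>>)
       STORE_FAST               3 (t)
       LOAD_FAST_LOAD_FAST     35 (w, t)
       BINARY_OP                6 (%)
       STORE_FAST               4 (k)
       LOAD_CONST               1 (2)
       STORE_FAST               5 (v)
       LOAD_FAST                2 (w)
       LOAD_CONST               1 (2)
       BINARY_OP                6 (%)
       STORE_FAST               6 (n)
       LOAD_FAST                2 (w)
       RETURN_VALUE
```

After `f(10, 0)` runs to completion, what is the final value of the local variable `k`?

LOAD_FAST_LOAD_FAST b,a → push 0,10. Stack: [0, 10]
BINARY_OP - → 0 - 10 = -10. Stack: [-10]
STORE_FAST w → w=-10. Stack: []
LOAD_FAST w → push -10. Stack: [-10]
LOAD_CONST → push 2. Stack: [-10, 2]
BINARY_OP >> → -10 >> 2 = -3. Stack: [-3]
STORE_FAST t → t=-3. Stack: []
LOAD_FAST_LOAD_FAST w,t → push -10,-3. Stack: [-10, -3]
BINARY_OP % → -10 % -3 = -1. Stack: [-1]
STORE_FAST k → k=-1. Stack: []
LOAD_CONST → push 2. Stack: [2]
STORE_FAST v → v=2. Stack: []
LOAD_FAST w → push -10. Stack: [-10]
LOAD_CONST → push 2. Stack: [-10, 2]
BINARY_OP % → -10 % 2 = 0. Stack: [0]
STORE_FAST n → n=0. Stack: []
LOAD_FAST w → push -10. Stack: [-10]
RETURN_VALUE → return -10.

-1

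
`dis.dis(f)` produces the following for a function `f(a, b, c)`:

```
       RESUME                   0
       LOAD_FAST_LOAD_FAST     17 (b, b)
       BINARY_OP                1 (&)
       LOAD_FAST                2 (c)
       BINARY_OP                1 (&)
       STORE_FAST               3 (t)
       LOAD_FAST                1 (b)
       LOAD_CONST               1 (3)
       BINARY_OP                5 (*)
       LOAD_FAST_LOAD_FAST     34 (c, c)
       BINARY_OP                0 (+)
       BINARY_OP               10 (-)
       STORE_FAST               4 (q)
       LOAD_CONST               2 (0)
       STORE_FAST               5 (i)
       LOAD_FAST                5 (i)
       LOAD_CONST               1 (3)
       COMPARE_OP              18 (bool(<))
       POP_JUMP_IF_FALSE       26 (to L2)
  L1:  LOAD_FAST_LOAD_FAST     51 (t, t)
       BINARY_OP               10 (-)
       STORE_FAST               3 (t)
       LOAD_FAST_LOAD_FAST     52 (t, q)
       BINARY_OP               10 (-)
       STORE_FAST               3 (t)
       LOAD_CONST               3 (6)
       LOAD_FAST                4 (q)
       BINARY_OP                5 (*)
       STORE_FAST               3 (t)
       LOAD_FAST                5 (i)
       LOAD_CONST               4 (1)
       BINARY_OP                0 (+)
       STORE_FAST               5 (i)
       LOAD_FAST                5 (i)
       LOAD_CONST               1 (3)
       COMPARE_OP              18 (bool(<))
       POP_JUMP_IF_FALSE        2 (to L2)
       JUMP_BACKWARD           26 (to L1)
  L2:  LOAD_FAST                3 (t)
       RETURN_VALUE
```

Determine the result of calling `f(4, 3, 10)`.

LOAD_FAST_LOAD_FAST b,b → push 3,3
BINARY_OP & → 3 & 3 = 3
LOAD_FAST c → push 10
BINARY_OP & → 3 & 10 = 2
STORE_FAST t → t=2
LOAD_FAST b → push 3
LOAD_CONST → push 3
BINARY_OP * → 3 * 3 = 9
LOAD_FAST_LOAD_FAST c,c → push 10,10
BINARY_OP + → 10 + 10 = 20
BINARY_OP - → 9 - 20 = -11
STORE_FAST q → q=-11
LOAD_CONST → push 0
STORE_FAST i → i=0
LOAD_FAST i → push 0
LOAD_CONST → push 3
COMPARE_OP bool(<) → 0 vs 3 = True
POP_JUMP_IF_FALSE → pop True; no jump
LOAD_FAST_LOAD_FAST t,t → push 2,2
BINARY_OP - → 2 - 2 = 0
STORE_FAST t → t=0
LOAD_FAST_LOAD_FAST t,q → push 0,-11
BINARY_OP - → 0 - -11 = 11
STORE_FAST t → t=11
LOAD_CONST → push 6
LOAD_FAST q → push -11
BINARY_OP * → 6 * -11 = -66
STORE_FAST t → t=-66
LOAD_FAST i → push 0
LOAD_CONST → push 1
BINARY_OP + → 0 + 1 = 1
STORE_FAST i → i=1
LOAD_FAST i → push 1
LOAD_CONST → push 3
COMPARE_OP bool(<) → 1 vs 3 = True
POP_JUMP_IF_FALSE → pop True; no jump
LOAD_FAST_LOAD_FAST t,t → push -66,-66
BINARY_OP - → -66 - -66 = 0
STORE_FAST t → t=0
LOAD_FAST_LOAD_FAST t,q → push 0,-11
BINARY_OP - → 0 - -11 = 11
STORE_FAST t → t=11
LOAD_CONST → push 6
LOAD_FAST q → push -11
BINARY_OP * → 6 * -11 = -66
STORE_FAST t → t=-66
LOAD_FAST i → push 1
LOAD_CONST → push 1
BINARY_OP + → 1 + 1 = 2
STORE_FAST i → i=2
LOAD_FAST i → push 2
LOAD_CONST → push 3
COMPARE_OP bool(<) → 2 vs 3 = True
POP_JUMP_IF_FALSE → pop True; no jump
LOAD_FAST_LOAD_FAST t,t → push -66,-66
BINARY_OP - → -66 - -66 = 0
STORE_FAST t → t=0
LOAD_FAST_LOAD_FAST t,q → push 0,-11
BINARY_OP - → 0 - -11 = 11
STORE_FAST t → t=11
LOAD_CONST → push 6
LOAD_FAST q → push -11
BINARY_OP * → 6 * -11 = -66
STORE_FAST t → t=-66
LOAD_FAST i → push 2
LOAD_CONST → push 1
BINARY_OP + → 2 + 1 = 3
STORE_FAST i → i=3
LOAD_FAST i → push 3
LOAD_CONST → push 3
COMPARE_OP bool(<) → 3 vs 3 = False
POP_JUMP_IF_FALSE → pop False; jump
LOAD_FAST t → push -66
RETURN_VALUE → return -66.

-66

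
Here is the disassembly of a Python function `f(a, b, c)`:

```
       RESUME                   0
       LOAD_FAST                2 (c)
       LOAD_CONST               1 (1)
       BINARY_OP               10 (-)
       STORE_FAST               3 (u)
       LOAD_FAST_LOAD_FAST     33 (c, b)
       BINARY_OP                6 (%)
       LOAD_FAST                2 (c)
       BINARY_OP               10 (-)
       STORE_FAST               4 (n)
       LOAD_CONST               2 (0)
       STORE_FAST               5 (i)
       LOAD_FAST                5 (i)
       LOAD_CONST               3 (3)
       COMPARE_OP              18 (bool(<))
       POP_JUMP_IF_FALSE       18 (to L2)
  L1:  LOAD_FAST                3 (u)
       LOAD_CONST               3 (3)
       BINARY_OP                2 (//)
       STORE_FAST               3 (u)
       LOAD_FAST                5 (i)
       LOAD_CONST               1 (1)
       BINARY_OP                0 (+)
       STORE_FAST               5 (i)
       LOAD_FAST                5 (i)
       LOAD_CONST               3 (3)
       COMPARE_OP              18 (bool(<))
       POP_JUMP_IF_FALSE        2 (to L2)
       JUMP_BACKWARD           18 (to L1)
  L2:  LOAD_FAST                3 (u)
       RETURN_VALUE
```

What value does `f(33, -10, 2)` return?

0

LOAD_FAST c → push 2. Stack: [2]
LOAD_CONST → push 1. Stack: [2, 1]
BINARY_OP - → 2 - 1 = 1. Stack: [1]
STORE_FAST u → u=1. Stack: []
LOAD_FAST_LOAD_FAST c,b → push 2,-10. Stack: [2, -10]
BINARY_OP % → 2 % -10 = -8. Stack: [-8]
LOAD_FAST c → push 2. Stack: [-8, 2]
BINARY_OP - → -8 - 2 = -10. Stack: [-10]
STORE_FAST n → n=-10. Stack: []
LOAD_CONST → push 0. Stack: [0]
STORE_FAST i → i=0. Stack: []
LOAD_FAST i → push 0. Stack: [0]
LOAD_CONST → push 3. Stack: [0, 3]
COMPARE_OP bool(<) → 0 vs 3 = True. Stack: [True]
POP_JUMP_IF_FALSE → pop True; no jump. Stack: []
LOAD_FAST u → push 1. Stack: [1]
LOAD_CONST → push 3. Stack: [1, 3]
BINARY_OP // → 1 // 3 = 0. Stack: [0]
STORE_FAST u → u=0. Stack: []
LOAD_FAST i → push 0. Stack: [0]
LOAD_CONST → push 1. Stack: [0, 1]
BINARY_OP + → 0 + 1 = 1. Stack: [1]
STORE_FAST i → i=1. Stack: []
LOAD_FAST i → push 1. Stack: [1]
LOAD_CONST → push 3. Stack: [1, 3]
COMPARE_OP bool(<) → 1 vs 3 = True. Stack: [True]
POP_JUMP_IF_FALSE → pop True; no jump. Stack: []
LOAD_FAST u → push 0. Stack: [0]
LOAD_CONST → push 3. Stack: [0, 3]
BINARY_OP // → 0 // 3 = 0. Stack: [0]
STORE_FAST u → u=0. Stack: []
LOAD_FAST i → push 1. Stack: [1]
LOAD_CONST → push 1. Stack: [1, 1]
BINARY_OP + → 1 + 1 = 2. Stack: [2]
STORE_FAST i → i=2. Stack: []
LOAD_FAST i → push 2. Stack: [2]
LOAD_CONST → push 3. Stack: [2, 3]
COMPARE_OP bool(<) → 2 vs 3 = True. Stack: [True]
POP_JUMP_IF_FALSE → pop True; no jump. Stack: []
LOAD_FAST u → push 0. Stack: [0]
LOAD_CONST → push 3. Stack: [0, 3]
BINARY_OP // → 0 // 3 = 0. Stack: [0]
STORE_FAST u → u=0. Stack: []
LOAD_FAST i → push 2. Stack: [2]
LOAD_CONST → push 1. Stack: [2, 1]
BINARY_OP + → 2 + 1 = 3. Stack: [3]
STORE_FAST i → i=3. Stack: []
LOAD_FAST i → push 3. Stack: [3]
LOAD_CONST → push 3. Stack: [3, 3]
COMPARE_OP bool(<) → 3 vs 3 = False. Stack: [False]
POP_JUMP_IF_FALSE → pop False; jump. Stack: []
LOAD_FAST u → push 0. Stack: [0]
RETURN_VALUE → return 0.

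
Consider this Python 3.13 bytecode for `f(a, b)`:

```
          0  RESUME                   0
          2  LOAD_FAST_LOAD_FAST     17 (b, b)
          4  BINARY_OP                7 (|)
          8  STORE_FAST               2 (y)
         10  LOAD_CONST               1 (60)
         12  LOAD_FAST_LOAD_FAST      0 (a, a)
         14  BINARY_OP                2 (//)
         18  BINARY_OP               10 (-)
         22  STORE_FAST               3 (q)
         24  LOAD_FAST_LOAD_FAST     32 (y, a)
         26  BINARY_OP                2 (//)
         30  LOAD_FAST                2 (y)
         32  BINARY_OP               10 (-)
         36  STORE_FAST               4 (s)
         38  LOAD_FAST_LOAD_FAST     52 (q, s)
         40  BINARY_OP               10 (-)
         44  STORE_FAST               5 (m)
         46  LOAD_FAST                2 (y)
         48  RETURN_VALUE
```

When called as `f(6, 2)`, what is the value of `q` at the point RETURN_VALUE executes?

LOAD_FAST_LOAD_FAST b,b → push 2,2. Stack: [2, 2]
BINARY_OP | → 2 | 2 = 2. Stack: [2]
STORE_FAST y → y=2. Stack: []
LOAD_CONST → push 60. Stack: [60]
LOAD_FAST_LOAD_FAST a,a → push 6,6. Stack: [60, 6, 6]
BINARY_OP // → 6 // 6 = 1. Stack: [60, 1]
BINARY_OP - → 60 - 1 = 59. Stack: [59]
STORE_FAST q → q=59. Stack: []
LOAD_FAST_LOAD_FAST y,a → push 2,6. Stack: [2, 6]
BINARY_OP // → 2 // 6 = 0. Stack: [0]
LOAD_FAST y → push 2. Stack: [0, 2]
BINARY_OP - → 0 - 2 = -2. Stack: [-2]
STORE_FAST s → s=-2. Stack: []
LOAD_FAST_LOAD_FAST q,s → push 59,-2. Stack: [59, -2]
BINARY_OP - → 59 - -2 = 61. Stack: [61]
STORE_FAST m → m=61. Stack: []
LOAD_FAST y → push 2. Stack: [2]
RETURN_VALUE → return 2.

59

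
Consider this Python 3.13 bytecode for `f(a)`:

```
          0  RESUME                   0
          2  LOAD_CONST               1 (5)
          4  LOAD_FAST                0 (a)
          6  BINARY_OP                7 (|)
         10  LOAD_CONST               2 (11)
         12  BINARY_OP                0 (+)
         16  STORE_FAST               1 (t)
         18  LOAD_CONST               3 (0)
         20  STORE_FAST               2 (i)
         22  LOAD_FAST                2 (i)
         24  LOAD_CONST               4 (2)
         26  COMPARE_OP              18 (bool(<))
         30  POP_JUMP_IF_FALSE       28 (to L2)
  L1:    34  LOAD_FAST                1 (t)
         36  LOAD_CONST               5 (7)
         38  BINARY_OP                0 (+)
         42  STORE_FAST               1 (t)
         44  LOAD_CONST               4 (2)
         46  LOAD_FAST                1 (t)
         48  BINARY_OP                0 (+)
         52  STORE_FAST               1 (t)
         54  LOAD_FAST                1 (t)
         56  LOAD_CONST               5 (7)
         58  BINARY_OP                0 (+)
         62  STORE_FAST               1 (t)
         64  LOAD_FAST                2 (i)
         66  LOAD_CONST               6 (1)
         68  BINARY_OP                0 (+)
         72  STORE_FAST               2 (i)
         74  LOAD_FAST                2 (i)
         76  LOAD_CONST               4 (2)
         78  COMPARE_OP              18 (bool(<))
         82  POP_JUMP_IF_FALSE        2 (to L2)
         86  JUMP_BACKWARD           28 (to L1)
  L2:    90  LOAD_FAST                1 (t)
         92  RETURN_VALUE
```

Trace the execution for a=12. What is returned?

LOAD_CONST → push 5. Stack: [5]
LOAD_FAST a → push 12. Stack: [5, 12]
BINARY_OP | → 5 | 12 = 13. Stack: [13]
LOAD_CONST → push 11. Stack: [13, 11]
BINARY_OP + → 13 + 11 = 24. Stack: [24]
STORE_FAST t → t=24. Stack: []
LOAD_CONST → push 0. Stack: [0]
STORE_FAST i → i=0. Stack: []
LOAD_FAST i → push 0. Stack: [0]
LOAD_CONST → push 2. Stack: [0, 2]
COMPARE_OP bool(<) → 0 vs 2 = True. Stack: [True]
POP_JUMP_IF_FALSE → pop True; no jump. Stack: []
LOAD_FAST t → push 24. Stack: [24]
LOAD_CONST → push 7. Stack: [24, 7]
BINARY_OP + → 24 + 7 = 31. Stack: [31]
STORE_FAST t → t=31. Stack: []
LOAD_CONST → push 2. Stack: [2]
LOAD_FAST t → push 31. Stack: [2, 31]
BINARY_OP + → 2 + 31 = 33. Stack: [33]
STORE_FAST t → t=33. Stack: []
LOAD_FAST t → push 33. Stack: [33]
LOAD_CONST → push 7. Stack: [33, 7]
BINARY_OP + → 33 + 7 = 40. Stack: [40]
STORE_FAST t → t=40. Stack: []
LOAD_FAST i → push 0. Stack: [0]
LOAD_CONST → push 1. Stack: [0, 1]
BINARY_OP + → 0 + 1 = 1. Stack: [1]
STORE_FAST i → i=1. Stack: []
LOAD_FAST i → push 1. Stack: [1]
LOAD_CONST → push 2. Stack: [1, 2]
COMPARE_OP bool(<) → 1 vs 2 = True. Stack: [True]
POP_JUMP_IF_FALSE → pop True; no jump. Stack: []
LOAD_FAST t → push 40. Stack: [40]
LOAD_CONST → push 7. Stack: [40, 7]
BINARY_OP + → 40 + 7 = 47. Stack: [47]
STORE_FAST t → t=47. Stack: []
LOAD_CONST → push 2. Stack: [2]
LOAD_FAST t → push 47. Stack: [2, 47]
BINARY_OP + → 2 + 47 = 49. Stack: [49]
STORE_FAST t → t=49. Stack: []
LOAD_FAST t → push 49. Stack: [49]
LOAD_CONST → push 7. Stack: [49, 7]
BINARY_OP + → 49 + 7 = 56. Stack: [56]
STORE_FAST t → t=56. Stack: []
LOAD_FAST i → push 1. Stack: [1]
LOAD_CONST → push 1. Stack: [1, 1]
BINARY_OP + → 1 + 1 = 2. Stack: [2]
STORE_FAST i → i=2. Stack: []
LOAD_FAST i → push 2. Stack: [2]
LOAD_CONST → push 2. Stack: [2, 2]
COMPARE_OP bool(<) → 2 vs 2 = False. Stack: [False]
POP_JUMP_IF_FALSE → pop False; jump. Stack: []
LOAD_FAST t → push 56. Stack: [56]
RETURN_VALUE → return 56.

56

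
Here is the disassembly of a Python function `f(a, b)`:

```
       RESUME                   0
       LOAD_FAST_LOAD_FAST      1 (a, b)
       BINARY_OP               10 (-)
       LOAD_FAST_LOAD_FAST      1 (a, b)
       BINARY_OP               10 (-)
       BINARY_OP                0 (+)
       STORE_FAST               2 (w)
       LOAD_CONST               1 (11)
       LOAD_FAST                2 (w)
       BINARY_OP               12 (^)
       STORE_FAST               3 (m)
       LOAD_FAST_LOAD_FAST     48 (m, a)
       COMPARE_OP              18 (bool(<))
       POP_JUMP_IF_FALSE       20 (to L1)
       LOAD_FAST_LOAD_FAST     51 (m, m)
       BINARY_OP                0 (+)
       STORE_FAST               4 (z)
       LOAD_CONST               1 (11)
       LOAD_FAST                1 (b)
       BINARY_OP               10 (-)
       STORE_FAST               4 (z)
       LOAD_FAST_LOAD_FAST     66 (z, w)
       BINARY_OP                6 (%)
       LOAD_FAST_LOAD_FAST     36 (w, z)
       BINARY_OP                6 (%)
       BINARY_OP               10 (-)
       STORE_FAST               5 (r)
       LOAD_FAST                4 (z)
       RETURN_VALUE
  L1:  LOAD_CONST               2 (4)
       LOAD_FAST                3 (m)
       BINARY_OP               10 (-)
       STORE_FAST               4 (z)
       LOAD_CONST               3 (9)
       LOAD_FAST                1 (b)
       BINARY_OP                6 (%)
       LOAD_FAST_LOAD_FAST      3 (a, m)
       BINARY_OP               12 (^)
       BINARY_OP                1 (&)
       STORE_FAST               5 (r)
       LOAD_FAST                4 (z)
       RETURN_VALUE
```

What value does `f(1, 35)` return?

LOAD_FAST_LOAD_FAST a,b → push 1,35. Stack: [1, 35]
BINARY_OP - → 1 - 35 = -34. Stack: [-34]
LOAD_FAST_LOAD_FAST a,b → push 1,35. Stack: [-34, 1, 35]
BINARY_OP - → 1 - 35 = -34. Stack: [-34, -34]
BINARY_OP + → -34 + -34 = -68. Stack: [-68]
STORE_FAST w → w=-68. Stack: []
LOAD_CONST → push 11. Stack: [11]
LOAD_FAST w → push -68. Stack: [11, -68]
BINARY_OP ^ → 11 ^ -68 = -73. Stack: [-73]
STORE_FAST m → m=-73. Stack: []
LOAD_FAST_LOAD_FAST m,a → push -73,1. Stack: [-73, 1]
COMPARE_OP bool(<) → -73 vs 1 = True. Stack: [True]
POP_JUMP_IF_FALSE → pop True; no jump. Stack: []
LOAD_FAST_LOAD_FAST m,m → push -73,-73. Stack: [-73, -73]
BINARY_OP + → -73 + -73 = -146. Stack: [-146]
STORE_FAST z → z=-146. Stack: []
LOAD_CONST → push 11. Stack: [11]
LOAD_FAST b → push 35. Stack: [11, 35]
BINARY_OP - → 11 - 35 = -24. Stack: [-24]
STORE_FAST z → z=-24. Stack: []
LOAD_FAST_LOAD_FAST z,w → push -24,-68. Stack: [-24, -68]
BINARY_OP % → -24 % -68 = -24. Stack: [-24]
LOAD_FAST_LOAD_FAST w,z → push -68,-24. Stack: [-24, -68, -24]
BINARY_OP % → -68 % -24 = -20. Stack: [-24, -20]
BINARY_OP - → -24 - -20 = -4. Stack: [-4]
STORE_FAST r → r=-4. Stack: []
LOAD_FAST z → push -24. Stack: [-24]
RETURN_VALUE → return -24.

-24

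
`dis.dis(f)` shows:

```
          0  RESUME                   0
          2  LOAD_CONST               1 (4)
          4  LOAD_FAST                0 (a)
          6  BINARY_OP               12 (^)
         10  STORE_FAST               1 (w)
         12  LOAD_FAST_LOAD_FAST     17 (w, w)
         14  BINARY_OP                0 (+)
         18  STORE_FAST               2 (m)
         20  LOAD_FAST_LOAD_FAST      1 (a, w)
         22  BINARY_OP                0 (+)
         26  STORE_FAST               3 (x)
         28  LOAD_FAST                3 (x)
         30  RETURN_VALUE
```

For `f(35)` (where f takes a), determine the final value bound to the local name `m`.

LOAD_CONST → push 4. Stack: [4]
LOAD_FAST a → push 35. Stack: [4, 35]
BINARY_OP ^ → 4 ^ 35 = 39. Stack: [39]
STORE_FAST w → w=39. Stack: []
LOAD_FAST_LOAD_FAST w,w → push 39,39. Stack: [39, 39]
BINARY_OP + → 39 + 39 = 78. Stack: [78]
STORE_FAST m → m=78. Stack: []
LOAD_FAST_LOAD_FAST a,w → push 35,39. Stack: [35, 39]
BINARY_OP + → 35 + 39 = 74. Stack: [74]
STORE_FAST x → x=74. Stack: []
LOAD_FAST x → push 74. Stack: [74]
RETURN_VALUE → return 74.

78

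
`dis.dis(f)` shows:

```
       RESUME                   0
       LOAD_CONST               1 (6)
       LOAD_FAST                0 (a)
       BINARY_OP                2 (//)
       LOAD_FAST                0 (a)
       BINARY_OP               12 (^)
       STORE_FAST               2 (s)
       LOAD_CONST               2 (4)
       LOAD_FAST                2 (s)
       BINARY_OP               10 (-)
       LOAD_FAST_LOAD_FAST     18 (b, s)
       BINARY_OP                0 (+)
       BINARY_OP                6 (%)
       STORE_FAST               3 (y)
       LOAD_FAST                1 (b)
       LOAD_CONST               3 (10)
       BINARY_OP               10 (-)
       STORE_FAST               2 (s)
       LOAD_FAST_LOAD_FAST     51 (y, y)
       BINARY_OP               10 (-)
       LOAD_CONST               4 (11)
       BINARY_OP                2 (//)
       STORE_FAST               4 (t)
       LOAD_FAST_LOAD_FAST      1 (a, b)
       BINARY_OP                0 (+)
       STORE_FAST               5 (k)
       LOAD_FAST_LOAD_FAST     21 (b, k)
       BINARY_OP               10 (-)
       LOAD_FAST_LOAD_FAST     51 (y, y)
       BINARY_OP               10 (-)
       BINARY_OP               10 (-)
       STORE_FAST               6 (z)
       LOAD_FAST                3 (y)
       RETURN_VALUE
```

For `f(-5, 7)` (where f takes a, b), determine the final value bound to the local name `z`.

LOAD_CONST → push 6. Stack: [6]
LOAD_FAST a → push -5. Stack: [6, -5]
BINARY_OP // → 6 // -5 = -2. Stack: [-2]
LOAD_FAST a → push -5. Stack: [-2, -5]
BINARY_OP ^ → -2 ^ -5 = 5. Stack: [5]
STORE_FAST s → s=5. Stack: []
LOAD_CONST → push 4. Stack: [4]
LOAD_FAST s → push 5. Stack: [4, 5]
BINARY_OP - → 4 - 5 = -1. Stack: [-1]
LOAD_FAST_LOAD_FAST b,s → push 7,5. Stack: [-1, 7, 5]
BINARY_OP + → 7 + 5 = 12. Stack: [-1, 12]
BINARY_OP % → -1 % 12 = 11. Stack: [11]
STORE_FAST y → y=11. Stack: []
LOAD_FAST b → push 7. Stack: [7]
LOAD_CONST → push 10. Stack: [7, 10]
BINARY_OP - → 7 - 10 = -3. Stack: [-3]
STORE_FAST s → s=-3. Stack: []
LOAD_FAST_LOAD_FAST y,y → push 11,11. Stack: [11, 11]
BINARY_OP - → 11 - 11 = 0. Stack: [0]
LOAD_CONST → push 11. Stack: [0, 11]
BINARY_OP // → 0 // 11 = 0. Stack: [0]
STORE_FAST t → t=0. Stack: []
LOAD_FAST_LOAD_FAST a,b → push -5,7. Stack: [-5, 7]
BINARY_OP + → -5 + 7 = 2. Stack: [2]
STORE_FAST k → k=2. Stack: []
LOAD_FAST_LOAD_FAST b,k → push 7,2. Stack: [7, 2]
BINARY_OP - → 7 - 2 = 5. Stack: [5]
LOAD_FAST_LOAD_FAST y,y → push 11,11. Stack: [5, 11, 11]
BINARY_OP - → 11 - 11 = 0. Stack: [5, 0]
BINARY_OP - → 5 - 0 = 5. Stack: [5]
STORE_FAST z → z=5. Stack: []
LOAD_FAST y → push 11. Stack: [11]
RETURN_VALUE → return 11.

5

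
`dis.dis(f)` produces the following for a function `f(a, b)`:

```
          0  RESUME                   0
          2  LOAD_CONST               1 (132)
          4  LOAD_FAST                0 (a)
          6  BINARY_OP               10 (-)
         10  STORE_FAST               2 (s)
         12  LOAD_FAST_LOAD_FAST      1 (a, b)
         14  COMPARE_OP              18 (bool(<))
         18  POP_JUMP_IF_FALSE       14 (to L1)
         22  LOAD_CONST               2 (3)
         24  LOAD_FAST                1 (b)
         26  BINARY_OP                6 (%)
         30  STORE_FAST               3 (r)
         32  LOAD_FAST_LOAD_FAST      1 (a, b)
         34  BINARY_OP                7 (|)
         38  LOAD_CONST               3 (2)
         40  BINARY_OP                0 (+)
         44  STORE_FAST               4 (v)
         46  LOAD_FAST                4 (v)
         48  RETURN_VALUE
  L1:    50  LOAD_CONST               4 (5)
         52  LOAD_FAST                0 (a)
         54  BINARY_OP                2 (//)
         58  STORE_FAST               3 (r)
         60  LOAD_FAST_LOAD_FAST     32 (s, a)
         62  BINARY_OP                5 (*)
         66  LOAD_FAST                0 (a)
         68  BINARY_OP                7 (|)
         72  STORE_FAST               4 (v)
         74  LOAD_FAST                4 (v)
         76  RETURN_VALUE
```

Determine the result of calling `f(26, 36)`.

LOAD_CONST → push 132. Stack: [132]
LOAD_FAST a → push 26. Stack: [132, 26]
BINARY_OP - → 132 - 26 = 106. Stack: [106]
STORE_FAST s → s=106. Stack: []
LOAD_FAST_LOAD_FAST a,b → push 26,36. Stack: [26, 36]
COMPARE_OP bool(<) → 26 vs 36 = True. Stack: [True]
POP_JUMP_IF_FALSE → pop True; no jump. Stack: []
LOAD_CONST → push 3. Stack: [3]
LOAD_FAST b → push 36. Stack: [3, 36]
BINARY_OP % → 3 % 36 = 3. Stack: [3]
STORE_FAST r → r=3. Stack: []
LOAD_FAST_LOAD_FAST a,b → push 26,36. Stack: [26, 36]
BINARY_OP | → 26 | 36 = 62. Stack: [62]
LOAD_CONST → push 2. Stack: [62, 2]
BINARY_OP + → 62 + 2 = 64. Stack: [64]
STORE_FAST v → v=64. Stack: []
LOAD_FAST v → push 64. Stack: [64]
RETURN_VALUE → return 64.

64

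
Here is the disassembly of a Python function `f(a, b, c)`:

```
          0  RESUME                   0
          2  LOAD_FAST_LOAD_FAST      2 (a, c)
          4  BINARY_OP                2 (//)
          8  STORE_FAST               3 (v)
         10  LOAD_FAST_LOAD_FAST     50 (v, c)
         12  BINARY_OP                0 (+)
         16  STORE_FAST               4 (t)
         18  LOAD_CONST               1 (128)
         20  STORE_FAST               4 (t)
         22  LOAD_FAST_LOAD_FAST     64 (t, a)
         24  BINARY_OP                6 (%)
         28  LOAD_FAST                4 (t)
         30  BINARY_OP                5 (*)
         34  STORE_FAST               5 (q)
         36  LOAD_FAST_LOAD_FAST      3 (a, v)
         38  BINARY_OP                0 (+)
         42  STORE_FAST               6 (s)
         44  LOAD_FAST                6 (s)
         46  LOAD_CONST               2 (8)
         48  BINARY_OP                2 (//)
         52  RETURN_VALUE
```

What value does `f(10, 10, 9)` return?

LOAD_FAST_LOAD_FAST a,c → push 10,9. Stack: [10, 9]
BINARY_OP // → 10 // 9 = 1. Stack: [1]
STORE_FAST v → v=1. Stack: []
LOAD_FAST_LOAD_FAST v,c → push 1,9. Stack: [1, 9]
BINARY_OP + → 1 + 9 = 10. Stack: [10]
STORE_FAST t → t=10. Stack: []
LOAD_CONST → push 128. Stack: [128]
STORE_FAST t → t=128. Stack: []
LOAD_FAST_LOAD_FAST t,a → push 128,10. Stack: [128, 10]
BINARY_OP % → 128 % 10 = 8. Stack: [8]
LOAD_FAST t → push 128. Stack: [8, 128]
BINARY_OP * → 8 * 128 = 1024. Stack: [1024]
STORE_FAST q → q=1024. Stack: []
LOAD_FAST_LOAD_FAST a,v → push 10,1. Stack: [10, 1]
BINARY_OP + → 10 + 1 = 11. Stack: [11]
STORE_FAST s → s=11. Stack: []
LOAD_FAST s → push 11. Stack: [11]
LOAD_CONST → push 8. Stack: [11, 8]
BINARY_OP // → 11 // 8 = 1. Stack: [1]
RETURN_VALUE → return 1.

1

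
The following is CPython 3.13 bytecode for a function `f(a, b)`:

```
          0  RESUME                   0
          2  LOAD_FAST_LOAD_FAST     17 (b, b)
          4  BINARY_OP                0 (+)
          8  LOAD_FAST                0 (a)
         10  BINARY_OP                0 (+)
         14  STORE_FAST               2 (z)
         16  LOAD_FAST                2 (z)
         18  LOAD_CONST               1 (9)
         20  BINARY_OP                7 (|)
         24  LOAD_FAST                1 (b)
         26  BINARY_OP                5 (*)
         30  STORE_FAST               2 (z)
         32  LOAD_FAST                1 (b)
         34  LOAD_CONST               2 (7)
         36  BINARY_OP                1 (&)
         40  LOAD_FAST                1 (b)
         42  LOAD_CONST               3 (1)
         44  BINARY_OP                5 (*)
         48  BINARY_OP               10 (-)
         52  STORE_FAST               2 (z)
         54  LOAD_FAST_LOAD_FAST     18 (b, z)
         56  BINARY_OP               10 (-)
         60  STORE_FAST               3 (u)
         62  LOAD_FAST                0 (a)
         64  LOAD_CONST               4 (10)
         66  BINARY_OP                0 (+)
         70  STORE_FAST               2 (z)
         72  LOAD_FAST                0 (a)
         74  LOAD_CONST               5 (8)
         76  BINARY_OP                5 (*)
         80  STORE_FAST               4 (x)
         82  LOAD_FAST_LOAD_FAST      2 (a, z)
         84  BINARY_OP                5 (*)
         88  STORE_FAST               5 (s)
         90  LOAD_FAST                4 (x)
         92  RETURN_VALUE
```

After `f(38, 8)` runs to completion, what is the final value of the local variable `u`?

LOAD_FAST_LOAD_FAST b,b → push 8,8. Stack: [8, 8]
BINARY_OP + → 8 + 8 = 16. Stack: [16]
LOAD_FAST a → push 38. Stack: [16, 38]
BINARY_OP + → 16 + 38 = 54. Stack: [54]
STORE_FAST z → z=54. Stack: []
LOAD_FAST z → push 54. Stack: [54]
LOAD_CONST → push 9. Stack: [54, 9]
BINARY_OP | → 54 | 9 = 63. Stack: [63]
LOAD_FAST b → push 8. Stack: [63, 8]
BINARY_OP * → 63 * 8 = 504. Stack: [504]
STORE_FAST z → z=504. Stack: []
LOAD_FAST b → push 8. Stack: [8]
LOAD_CONST → push 7. Stack: [8, 7]
BINARY_OP & → 8 & 7 = 0. Stack: [0]
LOAD_FAST b → push 8. Stack: [0, 8]
LOAD_CONST → push 1. Stack: [0, 8, 1]
BINARY_OP * → 8 * 1 = 8. Stack: [0, 8]
BINARY_OP - → 0 - 8 = -8. Stack: [-8]
STORE_FAST z → z=-8. Stack: []
LOAD_FAST_LOAD_FAST b,z → push 8,-8. Stack: [8, -8]
BINARY_OP - → 8 - -8 = 16. Stack: [16]
STORE_FAST u → u=16. Stack: []
LOAD_FAST a → push 38. Stack: [38]
LOAD_CONST → push 10. Stack: [38, 10]
BINARY_OP + → 38 + 10 = 48. Stack: [48]
STORE_FAST z → z=48. Stack: []
LOAD_FAST a → push 38. Stack: [38]
LOAD_CONST → push 8. Stack: [38, 8]
BINARY_OP * → 38 * 8 = 304. Stack: [304]
STORE_FAST x → x=304. Stack: []
LOAD_FAST_LOAD_FAST a,z → push 38,48. Stack: [38, 48]
BINARY_OP * → 38 * 48 = 1824. Stack: [1824]
STORE_FAST s → s=1824. Stack: []
LOAD_FAST x → push 304. Stack: [304]
RETURN_VALUE → return 304.

16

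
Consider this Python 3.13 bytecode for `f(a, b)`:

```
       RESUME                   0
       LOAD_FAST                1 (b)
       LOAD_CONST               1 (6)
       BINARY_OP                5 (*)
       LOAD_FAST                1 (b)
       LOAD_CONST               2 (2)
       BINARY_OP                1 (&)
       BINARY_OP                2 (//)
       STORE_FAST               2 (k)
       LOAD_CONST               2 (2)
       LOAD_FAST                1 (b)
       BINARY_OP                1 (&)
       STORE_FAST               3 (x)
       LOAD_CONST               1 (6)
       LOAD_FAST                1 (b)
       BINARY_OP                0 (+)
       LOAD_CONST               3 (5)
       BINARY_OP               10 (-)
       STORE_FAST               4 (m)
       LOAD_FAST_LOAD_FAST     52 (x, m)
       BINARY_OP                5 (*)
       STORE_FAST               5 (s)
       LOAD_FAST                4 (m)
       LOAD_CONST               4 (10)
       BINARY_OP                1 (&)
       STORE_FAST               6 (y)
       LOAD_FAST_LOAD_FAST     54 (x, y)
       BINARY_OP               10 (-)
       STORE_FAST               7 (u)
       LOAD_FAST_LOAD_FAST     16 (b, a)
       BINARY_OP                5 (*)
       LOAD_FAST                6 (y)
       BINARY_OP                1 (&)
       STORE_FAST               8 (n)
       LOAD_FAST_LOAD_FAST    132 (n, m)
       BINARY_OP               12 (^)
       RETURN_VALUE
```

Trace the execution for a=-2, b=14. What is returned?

LOAD_FAST b → push 14. Stack: [14]
LOAD_CONST → push 6. Stack: [14, 6]
BINARY_OP * → 14 * 6 = 84. Stack: [84]
LOAD_FAST b → push 14. Stack: [84, 14]
LOAD_CONST → push 2. Stack: [84, 14, 2]
BINARY_OP & → 14 & 2 = 2. Stack: [84, 2]
BINARY_OP // → 84 // 2 = 42. Stack: [42]
STORE_FAST k → k=42. Stack: []
LOAD_CONST → push 2. Stack: [2]
LOAD_FAST b → push 14. Stack: [2, 14]
BINARY_OP & → 2 & 14 = 2. Stack: [2]
STORE_FAST x → x=2. Stack: []
LOAD_CONST → push 6. Stack: [6]
LOAD_FAST b → push 14. Stack: [6, 14]
BINARY_OP + → 6 + 14 = 20. Stack: [20]
LOAD_CONST → push 5. Stack: [20, 5]
BINARY_OP - → 20 - 5 = 15. Stack: [15]
STORE_FAST m → m=15. Stack: []
LOAD_FAST_LOAD_FAST x,m → push 2,15. Stack: [2, 15]
BINARY_OP * → 2 * 15 = 30. Stack: [30]
STORE_FAST s → s=30. Stack: []
LOAD_FAST m → push 15. Stack: [15]
LOAD_CONST → push 10. Stack: [15, 10]
BINARY_OP & → 15 & 10 = 10. Stack: [10]
STORE_FAST y → y=10. Stack: []
LOAD_FAST_LOAD_FAST x,y → push 2,10. Stack: [2, 10]
BINARY_OP - → 2 - 10 = -8. Stack: [-8]
STORE_FAST u → u=-8. Stack: []
LOAD_FAST_LOAD_FAST b,a → push 14,-2. Stack: [14, -2]
BINARY_OP * → 14 * -2 = -28. Stack: [-28]
LOAD_FAST y → push 10. Stack: [-28, 10]
BINARY_OP & → -28 & 10 = 0. Stack: [0]
STORE_FAST n → n=0. Stack: []
LOAD_FAST_LOAD_FAST n,m → push 0,15. Stack: [0, 15]
BINARY_OP ^ → 0 ^ 15 = 15. Stack: [15]
RETURN_VALUE → return 15.

15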